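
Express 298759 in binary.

Using repeated division by 2:
298759 ÷ 2 = 149379 remainder 1
149379 ÷ 2 = 74689 remainder 1
74689 ÷ 2 = 37344 remainder 1
37344 ÷ 2 = 18672 remainder 0
18672 ÷ 2 = 9336 remainder 0
9336 ÷ 2 = 4668 remainder 0
4668 ÷ 2 = 2334 remainder 0
2334 ÷ 2 = 1167 remainder 0
1167 ÷ 2 = 583 remainder 1
583 ÷ 2 = 291 remainder 1
291 ÷ 2 = 145 remainder 1
145 ÷ 2 = 72 remainder 1
72 ÷ 2 = 36 remainder 0
36 ÷ 2 = 18 remainder 0
18 ÷ 2 = 9 remainder 0
9 ÷ 2 = 4 remainder 1
4 ÷ 2 = 2 remainder 0
2 ÷ 2 = 1 remainder 0
1 ÷ 2 = 0 remainder 1
Reading remainders bottom to top: 1001000111100000111



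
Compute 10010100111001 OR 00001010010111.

OR: 1 when either bit is 1
  10010100111001
| 00001010010111
----------------
  10011110111111
Decimal: 9529 | 663 = 10175



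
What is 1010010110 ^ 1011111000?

XOR: 1 when bits differ
  1010010110
^ 1011111000
------------
  0001101110
Decimal: 662 ^ 760 = 110



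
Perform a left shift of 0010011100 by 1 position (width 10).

Original: 0010011100 (decimal 156)
Shift left by 1 position
Append 1 zero on the right
Result: 0100111000 (decimal 312)
Equivalent: 156 << 1 = 156 × 2^1 = 312



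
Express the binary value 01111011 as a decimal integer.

Sum of powers of 2 for each 1-bit:
2^0 + 2^1 + 2^3 + 2^4 + 2^5 + 2^6
= 1 + 2 + 8 + 16 + 32 + 64
= 123



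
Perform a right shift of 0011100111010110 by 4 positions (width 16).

Original: 0011100111010110 (decimal 14806)
Shift right by 4 positions
Drop the 4 low bits; fill with zeros on the left
Result: 0000001110011101 (decimal 925)
Equivalent: 14806 >> 4 = 14806 ÷ 2^4 = 925



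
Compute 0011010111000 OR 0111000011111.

OR: 1 when either bit is 1
  0011010111000
| 0111000011111
---------------
  0111010111111
Decimal: 1720 | 3615 = 3775



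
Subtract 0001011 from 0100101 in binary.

Method 1 - Direct subtraction (column by column from the right: bit − bit − borrow-in; if negative, add 2 and borrow 1 from the next column):
borrow: 0110100
        0100101
-       0001011
---------------
        0011010

Method 2 - Add two's complement:
Two's complement of 0001011: invert → 1110100, add 1 → 1110101
  0100101
+ 1110101
---------
 10011010  (end carry out of the top bit = 1)
Discarding the end carry: 0011010
Decimal check:
  0100101 = 32 + 4 + 1 = 37
  0001011 = 8 + 2 + 1 = 11
  37 - 11 = 26, and 0011010 = 16 + 8 + 2 = 26 ✓



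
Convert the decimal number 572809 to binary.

Using repeated division by 2:
572809 ÷ 2 = 286404 remainder 1
286404 ÷ 2 = 143202 remainder 0
143202 ÷ 2 = 71601 remainder 0
71601 ÷ 2 = 35800 remainder 1
35800 ÷ 2 = 17900 remainder 0
17900 ÷ 2 = 8950 remainder 0
8950 ÷ 2 = 4475 remainder 0
4475 ÷ 2 = 2237 remainder 1
2237 ÷ 2 = 1118 remainder 1
1118 ÷ 2 = 559 remainder 0
559 ÷ 2 = 279 remainder 1
279 ÷ 2 = 139 remainder 1
139 ÷ 2 = 69 remainder 1
69 ÷ 2 = 34 remainder 1
34 ÷ 2 = 17 remainder 0
17 ÷ 2 = 8 remainder 1
8 ÷ 2 = 4 remainder 0
4 ÷ 2 = 2 remainder 0
2 ÷ 2 = 1 remainder 0
1 ÷ 2 = 0 remainder 1
Reading remainders bottom to top: 10001011110110001001



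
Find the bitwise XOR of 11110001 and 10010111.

XOR: 1 when bits differ
  11110001
^ 10010111
----------
  01100110
Decimal: 241 ^ 151 = 102



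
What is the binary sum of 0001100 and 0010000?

Add column by column from the right: bit + bit + carry-in; write the sum mod 2, carry 1 when the sum is 2 or 3.
carry:  0000000
        0001100
+       0010000
---------------
       00011100
(the carry out of the leftmost column, 0, becomes the leading bit)
Decimal check:
  0001100 = 8 + 4 = 12
  0010000 = 16
  12 + 16 = 28, and 00011100 = 16 + 8 + 4 = 28 ✓



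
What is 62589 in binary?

Using repeated division by 2:
62589 ÷ 2 = 31294 remainder 1
31294 ÷ 2 = 15647 remainder 0
15647 ÷ 2 = 7823 remainder 1
7823 ÷ 2 = 3911 remainder 1
3911 ÷ 2 = 1955 remainder 1
1955 ÷ 2 = 977 remainder 1
977 ÷ 2 = 488 remainder 1
488 ÷ 2 = 244 remainder 0
244 ÷ 2 = 122 remainder 0
122 ÷ 2 = 61 remainder 0
61 ÷ 2 = 30 remainder 1
30 ÷ 2 = 15 remainder 0
15 ÷ 2 = 7 remainder 1
7 ÷ 2 = 3 remainder 1
3 ÷ 2 = 1 remainder 1
1 ÷ 2 = 0 remainder 1
Reading remainders bottom to top: 1111010001111101



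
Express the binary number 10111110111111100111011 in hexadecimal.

Group into 4-bit nibbles from right:
  0101 = 5
  1111 = F
  0111 = 7
  1111 = F
  0011 = 3
  1011 = B
Result: 5F7F3B



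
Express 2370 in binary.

Using repeated division by 2:
2370 ÷ 2 = 1185 remainder 0
1185 ÷ 2 = 592 remainder 1
592 ÷ 2 = 296 remainder 0
296 ÷ 2 = 148 remainder 0
148 ÷ 2 = 74 remainder 0
74 ÷ 2 = 37 remainder 0
37 ÷ 2 = 18 remainder 1
18 ÷ 2 = 9 remainder 0
9 ÷ 2 = 4 remainder 1
4 ÷ 2 = 2 remainder 0
2 ÷ 2 = 1 remainder 0
1 ÷ 2 = 0 remainder 1
Reading remainders bottom to top: 100101000010



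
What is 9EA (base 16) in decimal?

Expand by place value (powers of 16):
Digit values: E = 14, A = 10
9EA = 9 × 16^2 + 14 × 16^1 + 10 × 16^0
= 9 × 256 + 14 × 16 + 10 × 1
= 2304 + 224 + 10
= 2538



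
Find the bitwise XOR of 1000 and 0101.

XOR: 1 when bits differ
  1000
^ 0101
------
  1101
Decimal: 8 ^ 5 = 13



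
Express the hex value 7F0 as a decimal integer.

Expand by place value (powers of 16):
Digit values: F = 15
7F0 = 7 × 16^2 + 15 × 16^1 + 0 × 16^0
= 7 × 256 + 15 × 16 + 0 × 1
= 1792 + 240 + 0
= 2032



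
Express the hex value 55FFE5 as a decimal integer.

Expand by place value (powers of 16):
Digit values: F = 15, E = 14
55FFE5 = 5 × 16^5 + 5 × 16^4 + 15 × 16^3 + 15 × 16^2 + 14 × 16^1 + 5 × 16^0
= 5 × 1048576 + 5 × 65536 + 15 × 4096 + 15 × 256 + 14 × 16 + 5 × 1
= 5242880 + 327680 + 61440 + 3840 + 224 + 5
= 5636069



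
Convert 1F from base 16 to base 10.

Expand by place value (powers of 16):
Digit values: F = 15
1F = 1 × 16^1 + 15 × 16^0
= 1 × 16 + 15 × 1
= 16 + 15
= 31



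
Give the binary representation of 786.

Using repeated division by 2:
786 ÷ 2 = 393 remainder 0
393 ÷ 2 = 196 remainder 1
196 ÷ 2 = 98 remainder 0
98 ÷ 2 = 49 remainder 0
49 ÷ 2 = 24 remainder 1
24 ÷ 2 = 12 remainder 0
12 ÷ 2 = 6 remainder 0
6 ÷ 2 = 3 remainder 0
3 ÷ 2 = 1 remainder 1
1 ÷ 2 = 0 remainder 1
Reading remainders bottom to top: 1100010010



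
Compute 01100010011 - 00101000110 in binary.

Method 1 - Direct subtraction (column by column from the right: bit − bit − borrow-in; if negative, add 2 and borrow 1 from the next column):
borrow: 01110011000
        01100010011
-       00101000110
-------------------
        00111001101

Method 2 - Add two's complement:
Two's complement of 00101000110: invert → 11010111001, add 1 → 11010111010
  01100010011
+ 11010111010
-------------
 100111001101  (end carry out of the top bit = 1)
Discarding the end carry: 00111001101
Decimal check:
  01100010011 = 512 + 256 + 16 + 2 + 1 = 787
  00101000110 = 256 + 64 + 4 + 2 = 326
  787 - 326 = 461, and 00111001101 = 256 + 128 + 64 + 8 + 4 + 1 = 461 ✓



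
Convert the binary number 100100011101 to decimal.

Sum of powers of 2 for each 1-bit:
2^0 + 2^2 + 2^3 + 2^4 + 2^8 + 2^11
= 1 + 4 + 8 + 16 + 256 + 2048
= 2333



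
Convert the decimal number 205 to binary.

Using repeated division by 2:
205 ÷ 2 = 102 remainder 1
102 ÷ 2 = 51 remainder 0
51 ÷ 2 = 25 remainder 1
25 ÷ 2 = 12 remainder 1
12 ÷ 2 = 6 remainder 0
6 ÷ 2 = 3 remainder 0
3 ÷ 2 = 1 remainder 1
1 ÷ 2 = 0 remainder 1
Reading remainders bottom to top: 11001101



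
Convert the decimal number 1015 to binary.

Using repeated division by 2:
1015 ÷ 2 = 507 remainder 1
507 ÷ 2 = 253 remainder 1
253 ÷ 2 = 126 remainder 1
126 ÷ 2 = 63 remainder 0
63 ÷ 2 = 31 remainder 1
31 ÷ 2 = 15 remainder 1
15 ÷ 2 = 7 remainder 1
7 ÷ 2 = 3 remainder 1
3 ÷ 2 = 1 remainder 1
1 ÷ 2 = 0 remainder 1
Reading remainders bottom to top: 1111110111



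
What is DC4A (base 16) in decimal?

Expand by place value (powers of 16):
Digit values: D = 13, C = 12, A = 10
DC4A = 13 × 16^3 + 12 × 16^2 + 4 × 16^1 + 10 × 16^0
= 13 × 4096 + 12 × 256 + 4 × 16 + 10 × 1
= 53248 + 3072 + 64 + 10
= 56394



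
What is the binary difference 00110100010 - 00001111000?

Method 1 - Direct subtraction (column by column from the right: bit − bit − borrow-in; if negative, add 2 and borrow 1 from the next column):
borrow: 00011110000
        00110100010
-       00001111000
-------------------
        00100101010

Method 2 - Add two's complement:
Two's complement of 00001111000: invert → 11110000111, add 1 → 11110001000
  00110100010
+ 11110001000
-------------
 100100101010  (end carry out of the top bit = 1)
Discarding the end carry: 00100101010
Decimal check:
  00110100010 = 256 + 128 + 32 + 2 = 418
  00001111000 = 64 + 32 + 16 + 8 = 120
  418 - 120 = 298, and 00100101010 = 256 + 32 + 8 + 2 = 298 ✓



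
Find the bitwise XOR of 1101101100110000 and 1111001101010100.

XOR: 1 when bits differ
  1101101100110000
^ 1111001101010100
------------------
  0010100001100100
Decimal: 56112 ^ 62292 = 10340



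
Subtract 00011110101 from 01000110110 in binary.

Method 1 - Direct subtraction (column by column from the right: bit − bit − borrow-in; if negative, add 2 and borrow 1 from the next column):
borrow: 01110000010
        01000110110
-       00011110101
-------------------
        00101000001

Method 2 - Add two's complement:
Two's complement of 00011110101: invert → 11100001010, add 1 → 11100001011
  01000110110
+ 11100001011
-------------
 100101000001  (end carry out of the top bit = 1)
Discarding the end carry: 00101000001
Decimal check:
  01000110110 = 512 + 32 + 16 + 4 + 2 = 566
  00011110101 = 128 + 64 + 32 + 16 + 4 + 1 = 245
  566 - 245 = 321, and 00101000001 = 256 + 64 + 1 = 321 ✓



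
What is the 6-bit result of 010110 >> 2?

Original: 010110 (decimal 22)
Shift right by 2 positions
Drop the 2 low bits; fill with zeros on the left
Result: 000101 (decimal 5)
Equivalent: 22 >> 2 = 22 ÷ 2^2 = 5



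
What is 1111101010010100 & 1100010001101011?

AND: 1 only when both bits are 1
  1111101010010100
& 1100010001101011
------------------
  1100000000000000
Decimal: 64148 & 50283 = 49152



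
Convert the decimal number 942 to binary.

Using repeated division by 2:
942 ÷ 2 = 471 remainder 0
471 ÷ 2 = 235 remainder 1
235 ÷ 2 = 117 remainder 1
117 ÷ 2 = 58 remainder 1
58 ÷ 2 = 29 remainder 0
29 ÷ 2 = 14 remainder 1
14 ÷ 2 = 7 remainder 0
7 ÷ 2 = 3 remainder 1
3 ÷ 2 = 1 remainder 1
1 ÷ 2 = 0 remainder 1
Reading remainders bottom to top: 1110101110



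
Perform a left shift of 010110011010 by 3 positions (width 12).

Original: 010110011010 (decimal 1434)
Shift left by 3 positions
Append 3 zeros on the right and drop the 3 high bits that overflow the 12-bit width
Result: 110011010000 (decimal 3280)
Equivalent: 1434 << 3 = 1434 × 2^3 = 11472, truncated to 12 bits = 3280



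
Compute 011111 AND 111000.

AND: 1 only when both bits are 1
  011111
& 111000
--------
  011000
Decimal: 31 & 56 = 24



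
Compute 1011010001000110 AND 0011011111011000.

AND: 1 only when both bits are 1
  1011010001000110
& 0011011111011000
------------------
  0011010001000000
Decimal: 46150 & 14296 = 13376



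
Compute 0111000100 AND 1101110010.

AND: 1 only when both bits are 1
  0111000100
& 1101110010
------------
  0101000000
Decimal: 452 & 882 = 320



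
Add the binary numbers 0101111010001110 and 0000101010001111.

Add column by column from the right: bit + bit + carry-in; write the sum mod 2, carry 1 when the sum is 2 or 3.
carry:  0011110100011100
        0101111010001110
+       0000101010001111
------------------------
       00110100100011101
(the carry out of the leftmost column, 0, becomes the leading bit)
Decimal check:
  0101111010001110 = 16384 + 4096 + 2048 + 1024 + 512 + 128 + 8 + 4 + 2 = 24206
  0000101010001111 = 2048 + 512 + 128 + 8 + 4 + 2 + 1 = 2703
  24206 + 2703 = 26909, and 00110100100011101 = 16384 + 8192 + 2048 + 256 + 16 + 8 + 4 + 1 = 26909 ✓



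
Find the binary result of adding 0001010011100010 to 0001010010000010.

Add column by column from the right: bit + bit + carry-in; write the sum mod 2, carry 1 when the sum is 2 or 3.
carry:  0010100100000100
        0001010011100010
+       0001010010000010
------------------------
       00010100101100100
(the carry out of the leftmost column, 0, becomes the leading bit)
Decimal check:
  0001010011100010 = 4096 + 1024 + 128 + 64 + 32 + 2 = 5346
  0001010010000010 = 4096 + 1024 + 128 + 2 = 5250
  5346 + 5250 = 10596, and 00010100101100100 = 8192 + 2048 + 256 + 64 + 32 + 4 = 10596 ✓



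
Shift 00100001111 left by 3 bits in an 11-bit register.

Original: 00100001111 (decimal 271)
Shift left by 3 positions
Append 3 zeros on the right and drop the 3 high bits that overflow the 11-bit width
Result: 00001111000 (decimal 120)
Equivalent: 271 << 3 = 271 × 2^3 = 2168, truncated to 11 bits = 120



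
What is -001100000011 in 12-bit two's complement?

Original: 001100000011
Step 1 - Invert all bits: 110011111100
Step 2 - Add 1: 110011111101
Verification: 001100000011 + 110011111101 = 1000000000000; discarding the end carry (carry out of the top bit) leaves the 12-bit value 000000000000, as required for x + (-x)



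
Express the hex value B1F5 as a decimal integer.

Expand by place value (powers of 16):
Digit values: B = 11, F = 15
B1F5 = 11 × 16^3 + 1 × 16^2 + 15 × 16^1 + 5 × 16^0
= 11 × 4096 + 1 × 256 + 15 × 16 + 5 × 1
= 45056 + 256 + 240 + 5
= 45557



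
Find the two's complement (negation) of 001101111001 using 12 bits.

Original: 001101111001
Step 1 - Invert all bits: 110010000110
Step 2 - Add 1: 110010000111
Verification: 001101111001 + 110010000111 = 1000000000000; discarding the end carry (carry out of the top bit) leaves the 12-bit value 000000000000, as required for x + (-x)



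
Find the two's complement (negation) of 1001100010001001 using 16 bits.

Original (sign bit 1, negative): 1001100010001001
Step 1 - Invert all bits: 0110011101110110
Step 2 - Add 1: 0110011101110111
Verification: 1001100010001001 + 0110011101110111 = 10000000000000000; discarding the end carry (carry out of the top bit) leaves the 16-bit value 0000000000000000, as required for x + (-x)



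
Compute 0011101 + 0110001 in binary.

Add column by column from the right: bit + bit + carry-in; write the sum mod 2, carry 1 when the sum is 2 or 3.
carry:  1100010
        0011101
+       0110001
---------------
       01001110
(the carry out of the leftmost column, 0, becomes the leading bit)
Decimal check:
  0011101 = 16 + 8 + 4 + 1 = 29
  0110001 = 32 + 16 + 1 = 49
  29 + 49 = 78, and 01001110 = 64 + 8 + 4 + 2 = 78 ✓



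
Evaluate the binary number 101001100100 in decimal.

Sum of powers of 2 for each 1-bit:
2^2 + 2^5 + 2^6 + 2^9 + 2^11
= 4 + 32 + 64 + 512 + 2048
= 2660



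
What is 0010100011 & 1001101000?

AND: 1 only when both bits are 1
  0010100011
& 1001101000
------------
  0000100000
Decimal: 163 & 616 = 32



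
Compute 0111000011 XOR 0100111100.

XOR: 1 when bits differ
  0111000011
^ 0100111100
------------
  0011111111
Decimal: 451 ^ 316 = 255



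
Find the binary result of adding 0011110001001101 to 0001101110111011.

Add column by column from the right: bit + bit + carry-in; write the sum mod 2, carry 1 when the sum is 2 or 3.
carry:  0111111111111110
        0011110001001101
+       0001101110111011
------------------------
       00101100000001000
(the carry out of the leftmost column, 0, becomes the leading bit)
Decimal check:
  0011110001001101 = 8192 + 4096 + 2048 + 1024 + 64 + 8 + 4 + 1 = 15437
  0001101110111011 = 4096 + 2048 + 512 + 256 + 128 + 32 + 16 + 8 + 2 + 1 = 7099
  15437 + 7099 = 22536, and 00101100000001000 = 16384 + 4096 + 2048 + 8 = 22536 ✓



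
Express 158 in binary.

Using repeated division by 2:
158 ÷ 2 = 79 remainder 0
79 ÷ 2 = 39 remainder 1
39 ÷ 2 = 19 remainder 1
19 ÷ 2 = 9 remainder 1
9 ÷ 2 = 4 remainder 1
4 ÷ 2 = 2 remainder 0
2 ÷ 2 = 1 remainder 0
1 ÷ 2 = 0 remainder 1
Reading remainders bottom to top: 10011110



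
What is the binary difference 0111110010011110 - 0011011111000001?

Method 1 - Direct subtraction (column by column from the right: bit − bit − borrow-in; if negative, add 2 and borrow 1 from the next column):
borrow: 0000111110000010
        0111110010011110
-       0011011111000001
------------------------
        0100010011011101

Method 2 - Add two's complement:
Two's complement of 0011011111000001: invert → 1100100000111110, add 1 → 1100100000111111
  0111110010011110
+ 1100100000111111
------------------
 10100010011011101  (end carry out of the top bit = 1)
Discarding the end carry: 0100010011011101
Decimal check:
  0111110010011110 = 16384 + 8192 + 4096 + 2048 + 1024 + 128 + 16 + 8 + 4 + 2 = 31902
  0011011111000001 = 8192 + 4096 + 1024 + 512 + 256 + 128 + 64 + 1 = 14273
  31902 - 14273 = 17629, and 0100010011011101 = 16384 + 1024 + 128 + 64 + 16 + 8 + 4 + 1 = 17629 ✓



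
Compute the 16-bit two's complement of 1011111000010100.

Original (sign bit 1, negative): 1011111000010100
Step 1 - Invert all bits: 0100000111101011
Step 2 - Add 1: 0100000111101100
Verification: 1011111000010100 + 0100000111101100 = 10000000000000000; discarding the end carry (carry out of the top bit) leaves the 16-bit value 0000000000000000, as required for x + (-x)



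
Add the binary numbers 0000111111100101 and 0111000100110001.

Add column by column from the right: bit + bit + carry-in; write the sum mod 2, carry 1 when the sum is 2 or 3.
carry:  1111111111000010
        0000111111100101
+       0111000100110001
------------------------
       01000000100010110
(the carry out of the leftmost column, 0, becomes the leading bit)
Decimal check:
  0000111111100101 = 2048 + 1024 + 512 + 256 + 128 + 64 + 32 + 4 + 1 = 4069
  0111000100110001 = 16384 + 8192 + 4096 + 256 + 32 + 16 + 1 = 28977
  4069 + 28977 = 33046, and 01000000100010110 = 32768 + 256 + 16 + 4 + 2 = 33046 ✓



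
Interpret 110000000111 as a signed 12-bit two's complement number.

Binary: 110000000111
Sign bit: 1 (negative)
Invert: 001111111000
Add 1:  001111111001
Magnitude: 001111111001 = 512 + 256 + 128 + 64 + 32 + 16 + 8 + 1 = 1017
Value: -1017



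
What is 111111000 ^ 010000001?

XOR: 1 when bits differ
  111111000
^ 010000001
-----------
  101111001
Decimal: 504 ^ 129 = 377



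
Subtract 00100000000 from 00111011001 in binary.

Method 1 - Direct subtraction (column by column from the right: bit − bit − borrow-in; if negative, add 2 and borrow 1 from the next column):
borrow: 00000000000
        00111011001
-       00100000000
-------------------
        00011011001

Method 2 - Add two's complement:
Two's complement of 00100000000: invert → 11011111111, add 1 → 11100000000
  00111011001
+ 11100000000
-------------
 100011011001  (end carry out of the top bit = 1)
Discarding the end carry: 00011011001
Decimal check:
  00111011001 = 256 + 128 + 64 + 16 + 8 + 1 = 473
  00100000000 = 256
  473 - 256 = 217, and 00011011001 = 128 + 64 + 16 + 8 + 1 = 217 ✓



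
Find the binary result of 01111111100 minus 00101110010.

Method 1 - Direct subtraction (column by column from the right: bit − bit − borrow-in; if negative, add 2 and borrow 1 from the next column):
borrow: 00000000100
        01111111100
-       00101110010
-------------------
        01010001010

Method 2 - Add two's complement:
Two's complement of 00101110010: invert → 11010001101, add 1 → 11010001110
  01111111100
+ 11010001110
-------------
 101010001010  (end carry out of the top bit = 1)
Discarding the end carry: 01010001010
Decimal check:
  01111111100 = 512 + 256 + 128 + 64 + 32 + 16 + 8 + 4 = 1020
  00101110010 = 256 + 64 + 32 + 16 + 2 = 370
  1020 - 370 = 650, and 01010001010 = 512 + 128 + 8 + 2 = 650 ✓



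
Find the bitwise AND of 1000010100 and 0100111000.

AND: 1 only when both bits are 1
  1000010100
& 0100111000
------------
  0000010000
Decimal: 532 & 312 = 16



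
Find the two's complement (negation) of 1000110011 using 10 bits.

Original (sign bit 1, negative): 1000110011
Step 1 - Invert all bits: 0111001100
Step 2 - Add 1: 0111001101
Verification: 1000110011 + 0111001101 = 10000000000; discarding the end carry (carry out of the top bit) leaves the 10-bit value 0000000000, as required for x + (-x)



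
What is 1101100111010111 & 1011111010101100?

AND: 1 only when both bits are 1
  1101100111010111
& 1011111010101100
------------------
  1001100010000100
Decimal: 55767 & 48812 = 39044



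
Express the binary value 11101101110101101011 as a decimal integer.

Sum of powers of 2 for each 1-bit:
2^0 + 2^1 + 2^3 + 2^5 + 2^6 + 2^8 + 2^10 + 2^11 + 2^12 + 2^14 + 2^15 + 2^17 + 2^18 + 2^19
= 1 + 2 + 8 + 32 + 64 + 256 + 1024 + 2048 + 4096 + 16384 + 32768 + 131072 + 262144 + 524288
= 974187



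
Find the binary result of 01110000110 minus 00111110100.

Method 1 - Direct subtraction (column by column from the right: bit − bit − borrow-in; if negative, add 2 and borrow 1 from the next column):
borrow: 01111100000
        01110000110
-       00111110100
-------------------
        00110010010

Method 2 - Add two's complement:
Two's complement of 00111110100: invert → 11000001011, add 1 → 11000001100
  01110000110
+ 11000001100
-------------
 100110010010  (end carry out of the top bit = 1)
Discarding the end carry: 00110010010
Decimal check:
  01110000110 = 512 + 256 + 128 + 4 + 2 = 902
  00111110100 = 256 + 128 + 64 + 32 + 16 + 4 = 500
  902 - 500 = 402, and 00110010010 = 256 + 128 + 16 + 2 = 402 ✓



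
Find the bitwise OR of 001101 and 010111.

OR: 1 when either bit is 1
  001101
| 010111
--------
  011111
Decimal: 13 | 23 = 31



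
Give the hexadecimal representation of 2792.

Using repeated division by 16 (digits 10–15 are A–F):
2792 ÷ 16 = 174 remainder 8
174 ÷ 16 = 10 remainder 14 (E)
10 ÷ 16 = 0 remainder 10 (A)
Reading remainders bottom to top: AE8



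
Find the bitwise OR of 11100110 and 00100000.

OR: 1 when either bit is 1
  11100110
| 00100000
----------
  11100110
Decimal: 230 | 32 = 230



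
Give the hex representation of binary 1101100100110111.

Group into 4-bit nibbles from right:
  1101 = D
  1001 = 9
  0011 = 3
  0111 = 7
Result: D937



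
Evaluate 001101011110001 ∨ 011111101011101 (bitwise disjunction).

OR: 1 when either bit is 1
  001101011110001
| 011111101011101
-----------------
  011111111111101
Decimal: 6897 | 16221 = 16381



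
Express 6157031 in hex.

Using repeated division by 16 (digits 10–15 are A–F):
6157031 ÷ 16 = 384814 remainder 7
384814 ÷ 16 = 24050 remainder 14 (E)
24050 ÷ 16 = 1503 remainder 2
1503 ÷ 16 = 93 remainder 15 (F)
93 ÷ 16 = 5 remainder 13 (D)
5 ÷ 16 = 0 remainder 5
Reading remainders bottom to top: 5DF2E7



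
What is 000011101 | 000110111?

OR: 1 when either bit is 1
  000011101
| 000110111
-----------
  000111111
Decimal: 29 | 55 = 63



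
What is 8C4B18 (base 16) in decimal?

Expand by place value (powers of 16):
Digit values: C = 12, B = 11
8C4B18 = 8 × 16^5 + 12 × 16^4 + 4 × 16^3 + 11 × 16^2 + 1 × 16^1 + 8 × 16^0
= 8 × 1048576 + 12 × 65536 + 4 × 4096 + 11 × 256 + 1 × 16 + 8 × 1
= 8388608 + 786432 + 16384 + 2816 + 16 + 8
= 9194264



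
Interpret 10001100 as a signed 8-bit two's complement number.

Binary: 10001100
Sign bit: 1 (negative)
Invert: 01110011
Add 1:  01110100
Magnitude: 01110100 = 64 + 32 + 16 + 4 = 116
Value: -116



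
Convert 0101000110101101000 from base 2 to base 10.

Sum of powers of 2 for each 1-bit:
2^3 + 2^5 + 2^6 + 2^8 + 2^10 + 2^11 + 2^15 + 2^17
= 8 + 32 + 64 + 256 + 1024 + 2048 + 32768 + 131072
= 167272



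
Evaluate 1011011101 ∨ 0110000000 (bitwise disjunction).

OR: 1 when either bit is 1
  1011011101
| 0110000000
------------
  1111011101
Decimal: 733 | 384 = 989



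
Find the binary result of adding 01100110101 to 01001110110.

Add column by column from the right: bit + bit + carry-in; write the sum mod 2, carry 1 when the sum is 2 or 3.
carry:  10011101000
        01100110101
+       01001110110
-------------------
       010110101011
(the carry out of the leftmost column, 0, becomes the leading bit)
Decimal check:
  01100110101 = 512 + 256 + 32 + 16 + 4 + 1 = 821
  01001110110 = 512 + 64 + 32 + 16 + 4 + 2 = 630
  821 + 630 = 1451, and 010110101011 = 1024 + 256 + 128 + 32 + 8 + 2 + 1 = 1451 ✓



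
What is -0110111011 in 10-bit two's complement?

Original: 0110111011
Step 1 - Invert all bits: 1001000100
Step 2 - Add 1: 1001000101
Verification: 0110111011 + 1001000101 = 10000000000; discarding the end carry (carry out of the top bit) leaves the 10-bit value 0000000000, as required for x + (-x)



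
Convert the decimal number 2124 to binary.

Using repeated division by 2:
2124 ÷ 2 = 1062 remainder 0
1062 ÷ 2 = 531 remainder 0
531 ÷ 2 = 265 remainder 1
265 ÷ 2 = 132 remainder 1
132 ÷ 2 = 66 remainder 0
66 ÷ 2 = 33 remainder 0
33 ÷ 2 = 16 remainder 1
16 ÷ 2 = 8 remainder 0
8 ÷ 2 = 4 remainder 0
4 ÷ 2 = 2 remainder 0
2 ÷ 2 = 1 remainder 0
1 ÷ 2 = 0 remainder 1
Reading remainders bottom to top: 100001001100



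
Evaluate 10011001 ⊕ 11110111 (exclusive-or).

XOR: 1 when bits differ
  10011001
^ 11110111
----------
  01101110
Decimal: 153 ^ 247 = 110



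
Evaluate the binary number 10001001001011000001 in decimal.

Sum of powers of 2 for each 1-bit:
2^0 + 2^6 + 2^7 + 2^9 + 2^12 + 2^15 + 2^19
= 1 + 64 + 128 + 512 + 4096 + 32768 + 524288
= 561857



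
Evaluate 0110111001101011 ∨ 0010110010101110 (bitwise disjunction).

OR: 1 when either bit is 1
  0110111001101011
| 0010110010101110
------------------
  0110111011101111
Decimal: 28267 | 11438 = 28399



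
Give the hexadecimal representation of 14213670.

Using repeated division by 16 (digits 10–15 are A–F):
14213670 ÷ 16 = 888354 remainder 6
888354 ÷ 16 = 55522 remainder 2
55522 ÷ 16 = 3470 remainder 2
3470 ÷ 16 = 216 remainder 14 (E)
216 ÷ 16 = 13 remainder 8
13 ÷ 16 = 0 remainder 13 (D)
Reading remainders bottom to top: D8E226



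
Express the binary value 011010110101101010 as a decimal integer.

Sum of powers of 2 for each 1-bit:
2^1 + 2^3 + 2^5 + 2^6 + 2^8 + 2^10 + 2^11 + 2^13 + 2^15 + 2^16
= 2 + 8 + 32 + 64 + 256 + 1024 + 2048 + 8192 + 32768 + 65536
= 109930



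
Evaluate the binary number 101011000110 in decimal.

Sum of powers of 2 for each 1-bit:
2^1 + 2^2 + 2^6 + 2^7 + 2^9 + 2^11
= 2 + 4 + 64 + 128 + 512 + 2048
= 2758



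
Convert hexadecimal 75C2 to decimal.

Expand by place value (powers of 16):
Digit values: C = 12
75C2 = 7 × 16^3 + 5 × 16^2 + 12 × 16^1 + 2 × 16^0
= 7 × 4096 + 5 × 256 + 12 × 16 + 2 × 1
= 28672 + 1280 + 192 + 2
= 30146



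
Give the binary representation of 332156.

Using repeated division by 2:
332156 ÷ 2 = 166078 remainder 0
166078 ÷ 2 = 83039 remainder 0
83039 ÷ 2 = 41519 remainder 1
41519 ÷ 2 = 20759 remainder 1
20759 ÷ 2 = 10379 remainder 1
10379 ÷ 2 = 5189 remainder 1
5189 ÷ 2 = 2594 remainder 1
2594 ÷ 2 = 1297 remainder 0
1297 ÷ 2 = 648 remainder 1
648 ÷ 2 = 324 remainder 0
324 ÷ 2 = 162 remainder 0
162 ÷ 2 = 81 remainder 0
81 ÷ 2 = 40 remainder 1
40 ÷ 2 = 20 remainder 0
20 ÷ 2 = 10 remainder 0
10 ÷ 2 = 5 remainder 0
5 ÷ 2 = 2 remainder 1
2 ÷ 2 = 1 remainder 0
1 ÷ 2 = 0 remainder 1
Reading remainders bottom to top: 1010001000101111100



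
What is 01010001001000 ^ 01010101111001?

XOR: 1 when bits differ
  01010001001000
^ 01010101111001
----------------
  00000100110001
Decimal: 5192 ^ 5497 = 305



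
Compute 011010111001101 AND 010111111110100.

AND: 1 only when both bits are 1
  011010111001101
& 010111111110100
-----------------
  010010111000100
Decimal: 13773 & 12276 = 9668



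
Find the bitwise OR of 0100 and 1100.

OR: 1 when either bit is 1
  0100
| 1100
------
  1100
Decimal: 4 | 12 = 12



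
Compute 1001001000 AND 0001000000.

AND: 1 only when both bits are 1
  1001001000
& 0001000000
------------
  0001000000
Decimal: 584 & 64 = 64



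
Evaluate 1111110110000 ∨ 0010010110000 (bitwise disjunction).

OR: 1 when either bit is 1
  1111110110000
| 0010010110000
---------------
  1111110110000
Decimal: 8112 | 1200 = 8112



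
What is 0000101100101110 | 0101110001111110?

OR: 1 when either bit is 1
  0000101100101110
| 0101110001111110
------------------
  0101111101111110
Decimal: 2862 | 23678 = 24446



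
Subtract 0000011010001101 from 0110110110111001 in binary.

Method 1 - Direct subtraction (column by column from the right: bit − bit − borrow-in; if negative, add 2 and borrow 1 from the next column):
borrow: 0000110000011000
        0110110110111001
-       0000011010001101
------------------------
        0110011100101100

Method 2 - Add two's complement:
Two's complement of 0000011010001101: invert → 1111100101110010, add 1 → 1111100101110011
  0110110110111001
+ 1111100101110011
------------------
 10110011100101100  (end carry out of the top bit = 1)
Discarding the end carry: 0110011100101100
Decimal check:
  0110110110111001 = 16384 + 8192 + 2048 + 1024 + 256 + 128 + 32 + 16 + 8 + 1 = 28089
  0000011010001101 = 1024 + 512 + 128 + 8 + 4 + 1 = 1677
  28089 - 1677 = 26412, and 0110011100101100 = 16384 + 8192 + 1024 + 512 + 256 + 32 + 8 + 4 = 26412 ✓



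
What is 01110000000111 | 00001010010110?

OR: 1 when either bit is 1
  01110000000111
| 00001010010110
----------------
  01111010010111
Decimal: 7175 | 662 = 7831



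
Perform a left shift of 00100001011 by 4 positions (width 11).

Original: 00100001011 (decimal 267)
Shift left by 4 positions
Append 4 zeros on the right and drop the 4 high bits that overflow the 11-bit width
Result: 00010110000 (decimal 176)
Equivalent: 267 << 4 = 267 × 2^4 = 4272, truncated to 11 bits = 176



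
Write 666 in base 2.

Using repeated division by 2:
666 ÷ 2 = 333 remainder 0
333 ÷ 2 = 166 remainder 1
166 ÷ 2 = 83 remainder 0
83 ÷ 2 = 41 remainder 1
41 ÷ 2 = 20 remainder 1
20 ÷ 2 = 10 remainder 0
10 ÷ 2 = 5 remainder 0
5 ÷ 2 = 2 remainder 1
2 ÷ 2 = 1 remainder 0
1 ÷ 2 = 0 remainder 1
Reading remainders bottom to top: 1010011010



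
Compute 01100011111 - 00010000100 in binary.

Method 1 - Direct subtraction (column by column from the right: bit − bit − borrow-in; if negative, add 2 and borrow 1 from the next column):
borrow: 00100000000
        01100011111
-       00010000100
-------------------
        01010011011

Method 2 - Add two's complement:
Two's complement of 00010000100: invert → 11101111011, add 1 → 11101111100
  01100011111
+ 11101111100
-------------
 101010011011  (end carry out of the top bit = 1)
Discarding the end carry: 01010011011
Decimal check:
  01100011111 = 512 + 256 + 16 + 8 + 4 + 2 + 1 = 799
  00010000100 = 128 + 4 = 132
  799 - 132 = 667, and 01010011011 = 512 + 128 + 16 + 8 + 2 + 1 = 667 ✓



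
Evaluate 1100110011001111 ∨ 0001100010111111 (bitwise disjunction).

OR: 1 when either bit is 1
  1100110011001111
| 0001100010111111
------------------
  1101110011111111
Decimal: 52431 | 6335 = 56575



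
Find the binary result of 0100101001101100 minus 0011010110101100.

Method 1 - Direct subtraction (column by column from the right: bit − bit − borrow-in; if negative, add 2 and borrow 1 from the next column):
borrow: 0110101100000000
        0100101001101100
-       0011010110101100
------------------------
        0001010011000000

Method 2 - Add two's complement:
Two's complement of 0011010110101100: invert → 1100101001010011, add 1 → 1100101001010100
  0100101001101100
+ 1100101001010100
------------------
 10001010011000000  (end carry out of the top bit = 1)
Discarding the end carry: 0001010011000000
Decimal check:
  0100101001101100 = 16384 + 2048 + 512 + 64 + 32 + 8 + 4 = 19052
  0011010110101100 = 8192 + 4096 + 1024 + 256 + 128 + 32 + 8 + 4 = 13740
  19052 - 13740 = 5312, and 0001010011000000 = 4096 + 1024 + 128 + 64 = 5312 ✓



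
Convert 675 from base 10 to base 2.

Using repeated division by 2:
675 ÷ 2 = 337 remainder 1
337 ÷ 2 = 168 remainder 1
168 ÷ 2 = 84 remainder 0
84 ÷ 2 = 42 remainder 0
42 ÷ 2 = 21 remainder 0
21 ÷ 2 = 10 remainder 1
10 ÷ 2 = 5 remainder 0
5 ÷ 2 = 2 remainder 1
2 ÷ 2 = 1 remainder 0
1 ÷ 2 = 0 remainder 1
Reading remainders bottom to top: 1010100011



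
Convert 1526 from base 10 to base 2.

Using repeated division by 2:
1526 ÷ 2 = 763 remainder 0
763 ÷ 2 = 381 remainder 1
381 ÷ 2 = 190 remainder 1
190 ÷ 2 = 95 remainder 0
95 ÷ 2 = 47 remainder 1
47 ÷ 2 = 23 remainder 1
23 ÷ 2 = 11 remainder 1
11 ÷ 2 = 5 remainder 1
5 ÷ 2 = 2 remainder 1
2 ÷ 2 = 1 remainder 0
1 ÷ 2 = 0 remainder 1
Reading remainders bottom to top: 10111110110



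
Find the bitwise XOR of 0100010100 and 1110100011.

XOR: 1 when bits differ
  0100010100
^ 1110100011
------------
  1010110111
Decimal: 276 ^ 931 = 695



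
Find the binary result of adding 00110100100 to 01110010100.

Add column by column from the right: bit + bit + carry-in; write the sum mod 2, carry 1 when the sum is 2 or 3.
carry:  11100001000
        00110100100
+       01110010100
-------------------
       010100111000
(the carry out of the leftmost column, 0, becomes the leading bit)
Decimal check:
  00110100100 = 256 + 128 + 32 + 4 = 420
  01110010100 = 512 + 256 + 128 + 16 + 4 = 916
  420 + 916 = 1336, and 010100111000 = 1024 + 256 + 32 + 16 + 8 = 1336 ✓



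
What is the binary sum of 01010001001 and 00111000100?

Add column by column from the right: bit + bit + carry-in; write the sum mod 2, carry 1 when the sum is 2 or 3.
carry:  11100000000
        01010001001
+       00111000100
-------------------
       010001001101
(the carry out of the leftmost column, 0, becomes the leading bit)
Decimal check:
  01010001001 = 512 + 128 + 8 + 1 = 649
  00111000100 = 256 + 128 + 64 + 4 = 452
  649 + 452 = 1101, and 010001001101 = 1024 + 64 + 8 + 4 + 1 = 1101 ✓



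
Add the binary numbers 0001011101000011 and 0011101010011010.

Add column by column from the right: bit + bit + carry-in; write the sum mod 2, carry 1 when the sum is 2 or 3.
carry:  0111110000000100
        0001011101000011
+       0011101010011010
------------------------
       00101000111011101
(the carry out of the leftmost column, 0, becomes the leading bit)
Decimal check:
  0001011101000011 = 4096 + 1024 + 512 + 256 + 64 + 2 + 1 = 5955
  0011101010011010 = 8192 + 4096 + 2048 + 512 + 128 + 16 + 8 + 2 = 15002
  5955 + 15002 = 20957, and 00101000111011101 = 16384 + 4096 + 256 + 128 + 64 + 16 + 8 + 4 + 1 = 20957 ✓



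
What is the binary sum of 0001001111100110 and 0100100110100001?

Add column by column from the right: bit + bit + carry-in; write the sum mod 2, carry 1 when the sum is 2 or 3.
carry:  0000011111000000
        0001001111100110
+       0100100110100001
------------------------
       00101110110000111
(the carry out of the leftmost column, 0, becomes the leading bit)
Decimal check:
  0001001111100110 = 4096 + 512 + 256 + 128 + 64 + 32 + 4 + 2 = 5094
  0100100110100001 = 16384 + 2048 + 256 + 128 + 32 + 1 = 18849
  5094 + 18849 = 23943, and 00101110110000111 = 16384 + 4096 + 2048 + 1024 + 256 + 128 + 4 + 2 + 1 = 23943 ✓



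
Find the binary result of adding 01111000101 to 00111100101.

Add column by column from the right: bit + bit + carry-in; write the sum mod 2, carry 1 when the sum is 2 or 3.
carry:  11110001010
        01111000101
+       00111100101
-------------------
       010110101010
(the carry out of the leftmost column, 0, becomes the leading bit)
Decimal check:
  01111000101 = 512 + 256 + 128 + 64 + 4 + 1 = 965
  00111100101 = 256 + 128 + 64 + 32 + 4 + 1 = 485
  965 + 485 = 1450, and 010110101010 = 1024 + 256 + 128 + 32 + 8 + 2 = 1450 ✓



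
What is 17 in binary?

Using repeated division by 2:
17 ÷ 2 = 8 remainder 1
8 ÷ 2 = 4 remainder 0
4 ÷ 2 = 2 remainder 0
2 ÷ 2 = 1 remainder 0
1 ÷ 2 = 0 remainder 1
Reading remainders bottom to top: 10001



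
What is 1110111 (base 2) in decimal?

Sum of powers of 2 for each 1-bit:
2^0 + 2^1 + 2^2 + 2^4 + 2^5 + 2^6
= 1 + 2 + 4 + 16 + 32 + 64
= 119



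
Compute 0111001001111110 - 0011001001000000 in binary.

Method 1 - Direct subtraction (column by column from the right: bit − bit − borrow-in; if negative, add 2 and borrow 1 from the next column):
borrow: 0000000000000000
        0111001001111110
-       0011001001000000
------------------------
        0100000000111110

Method 2 - Add two's complement:
Two's complement of 0011001001000000: invert → 1100110110111111, add 1 → 1100110111000000
  0111001001111110
+ 1100110111000000
------------------
 10100000000111110  (end carry out of the top bit = 1)
Discarding the end carry: 0100000000111110
Decimal check:
  0111001001111110 = 16384 + 8192 + 4096 + 512 + 64 + 32 + 16 + 8 + 4 + 2 = 29310
  0011001001000000 = 8192 + 4096 + 512 + 64 = 12864
  29310 - 12864 = 16446, and 0100000000111110 = 16384 + 32 + 16 + 8 + 4 + 2 = 16446 ✓



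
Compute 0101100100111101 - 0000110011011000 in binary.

Method 1 - Direct subtraction (column by column from the right: bit − bit − borrow-in; if negative, add 2 and borrow 1 from the next column):
borrow: 0001100110000000
        0101100100111101
-       0000110011011000
------------------------
        0100110001100101

Method 2 - Add two's complement:
Two's complement of 0000110011011000: invert → 1111001100100111, add 1 → 1111001100101000
  0101100100111101
+ 1111001100101000
------------------
 10100110001100101  (end carry out of the top bit = 1)
Discarding the end carry: 0100110001100101
Decimal check:
  0101100100111101 = 16384 + 4096 + 2048 + 256 + 32 + 16 + 8 + 4 + 1 = 22845
  0000110011011000 = 2048 + 1024 + 128 + 64 + 16 + 8 = 3288
  22845 - 3288 = 19557, and 0100110001100101 = 16384 + 2048 + 1024 + 64 + 32 + 4 + 1 = 19557 ✓



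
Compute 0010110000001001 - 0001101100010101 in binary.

Method 1 - Direct subtraction (column by column from the right: bit − bit − borrow-in; if negative, add 2 and borrow 1 from the next column):
borrow: 0010011111101000
        0010110000001001
-       0001101100010101
------------------------
        0001000011110100

Method 2 - Add two's complement:
Two's complement of 0001101100010101: invert → 1110010011101010, add 1 → 1110010011101011
  0010110000001001
+ 1110010011101011
------------------
 10001000011110100  (end carry out of the top bit = 1)
Discarding the end carry: 0001000011110100
Decimal check:
  0010110000001001 = 8192 + 2048 + 1024 + 8 + 1 = 11273
  0001101100010101 = 4096 + 2048 + 512 + 256 + 16 + 4 + 1 = 6933
  11273 - 6933 = 4340, and 0001000011110100 = 4096 + 128 + 64 + 32 + 16 + 4 = 4340 ✓



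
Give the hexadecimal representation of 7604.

Using repeated division by 16 (digits 10–15 are A–F):
7604 ÷ 16 = 475 remainder 4
475 ÷ 16 = 29 remainder 11 (B)
29 ÷ 16 = 1 remainder 13 (D)
1 ÷ 16 = 0 remainder 1
Reading remainders bottom to top: 1DB4



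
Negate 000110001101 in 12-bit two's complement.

Original: 000110001101
Step 1 - Invert all bits: 111001110010
Step 2 - Add 1: 111001110011
Verification: 000110001101 + 111001110011 = 1000000000000; discarding the end carry (carry out of the top bit) leaves the 12-bit value 000000000000, as required for x + (-x)



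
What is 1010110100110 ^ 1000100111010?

XOR: 1 when bits differ
  1010110100110
^ 1000100111010
---------------
  0010010011100
Decimal: 5542 ^ 4410 = 1180



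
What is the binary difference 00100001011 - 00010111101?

Method 1 - Direct subtraction (column by column from the right: bit − bit − borrow-in; if negative, add 2 and borrow 1 from the next column):
borrow: 00111111000
        00100001011
-       00010111101
-------------------
        00001001110

Method 2 - Add two's complement:
Two's complement of 00010111101: invert → 11101000010, add 1 → 11101000011
  00100001011
+ 11101000011
-------------
 100001001110  (end carry out of the top bit = 1)
Discarding the end carry: 00001001110
Decimal check:
  00100001011 = 256 + 8 + 2 + 1 = 267
  00010111101 = 128 + 32 + 16 + 8 + 4 + 1 = 189
  267 - 189 = 78, and 00001001110 = 64 + 8 + 4 + 2 = 78 ✓

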